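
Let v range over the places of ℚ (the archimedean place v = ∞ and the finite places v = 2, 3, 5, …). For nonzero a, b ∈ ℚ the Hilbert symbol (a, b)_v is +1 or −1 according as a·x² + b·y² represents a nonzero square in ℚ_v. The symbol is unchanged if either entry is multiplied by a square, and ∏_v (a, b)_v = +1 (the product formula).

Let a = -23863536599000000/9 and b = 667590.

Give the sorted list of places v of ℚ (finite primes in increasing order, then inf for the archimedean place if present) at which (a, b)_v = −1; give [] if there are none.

[7, 11]

Mod squares: a ≡ -119, b ≡ 2310. Check v ∈ {∞, 2, 3, 5, 7, 11, 17}.
v=5: a=5^6·(≡1), b=5^1·(≡3) mod 5; (1|5)=+1, (3|5)=-1; (−1)^{6·1·2}·(+1)^1·(-1)^6 = +1.
v=17: a=17^5·(≡6), b=17^2·(≡15) mod 17; (6|17)=-1, (15|17)=+1; (−1)^{5·2·8}·(-1)^2·(+1)^5 = +1.
v=3: a=3^-2·(≡1), b=3^1·(≡2) mod 3; (1|3)=+1, (2|3)=-1; (−1)^{-2·1·1}·(+1)^1·(-1)^-2 = +1.
v=11: a=11^0·(≡6), b=11^1·(≡3) mod 11; (6|11)=-1, (3|11)=+1; (−1)^{0·1·5}·(-1)^1·(+1)^0 = -1.
v=∞: -119 < 0 and 2310 > 0  ⇒  (a,b)_∞ = +1.
v=7: a=7^5·(≡1), b=7^1·(≡2) mod 7; (1|7)=+1, (2|7)=+1; (−1)^{5·1·3}·(+1)^1·(+1)^5 = -1.
v=2: v_2(a)=6, v_2(b)=1; units ≡ 1, 3 (mod 8); ε·ε+αω+βω = 0·1+6·1+1·0 ≡ 0  ⇒  (a,b)_2 = +1.
Ram(-119, 2310) = {7, 11}; no ℚ_7-point on the conic.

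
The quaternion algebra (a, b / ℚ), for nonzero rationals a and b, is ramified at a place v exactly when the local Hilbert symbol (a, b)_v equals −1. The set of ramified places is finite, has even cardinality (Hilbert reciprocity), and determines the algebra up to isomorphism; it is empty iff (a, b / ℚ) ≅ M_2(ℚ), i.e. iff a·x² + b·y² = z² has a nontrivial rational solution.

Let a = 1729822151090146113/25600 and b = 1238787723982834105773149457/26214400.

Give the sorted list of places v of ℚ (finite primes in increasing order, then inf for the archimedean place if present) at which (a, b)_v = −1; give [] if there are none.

[41, 43]

Mod squares: a ≡ 75153, b ≡ 4229953. Check v ∈ {∞, 2, 3, 5, 7, 11, 13, 23, 29, 41, 43, 47}.
v=43: a=43^2·(≡32), b=43^3·(≡28) mod 43; (32|43)=-1, (28|43)=-1; (−1)^{2·3·21}·(-1)^3·(-1)^2 = -1.
v=3: a=3^5·(≡1), b=3^6·(≡1) mod 3; (1|3)=+1, (1|3)=+1; (−1)^{5·6·1}·(+1)^6·(+1)^5 = +1.
v=29: a=29^0·(≡8), b=29^2·(≡5) mod 29; (8|29)=-1, (5|29)=+1; (−1)^{0·2·14}·(-1)^2·(+1)^0 = +1.
v=11: a=11^2·(≡4), b=11^2·(≡6) mod 11; (4|11)=+1, (6|11)=-1; (−1)^{2·2·5}·(+1)^2·(-1)^2 = +1.
v=5: a=5^-2·(≡2), b=5^-2·(≡2) mod 5; (2|5)=-1, (2|5)=-1; (−1)^{-2·-2·2}·(-1)^-2·(-1)^-2 = +1.
v=23: a=23^2·(≡18), b=23^3·(≡13) mod 23; (18|23)=+1, (13|23)=+1; (−1)^{2·3·11}·(+1)^3·(+1)^2 = +1.
v=13: a=13^1·(≡12), b=13^1·(≡9) mod 13; (12|13)=+1, (9|13)=+1; (−1)^{1·1·6}·(+1)^1·(+1)^1 = +1.
v=7: a=7^4·(≡4), b=7^5·(≡2) mod 7; (4|7)=+1, (2|7)=+1; (−1)^{4·5·3}·(+1)^5·(+1)^4 = +1.
v=41: a=41^1·(≡19), b=41^2·(≡7) mod 41; (19|41)=-1, (7|41)=-1; (−1)^{1·2·20}·(-1)^2·(-1)^1 = -1.
v=47: a=47^1·(≡36), b=47^1·(≡23) mod 47; (36|47)=+1, (23|47)=-1; (−1)^{1·1·23}·(+1)^1·(-1)^1 = +1.
v=∞: 75153 > 0 and 4229953 > 0  ⇒  (a,b)_∞ = +1.
v=2: v_2(a)=-10, v_2(b)=-20; units ≡ 1, 1 (mod 8); ε·ε+αω+βω = 0·0+-10·0+-20·0 ≡ 0  ⇒  (a,b)_2 = +1.
|Ram(75153, 4229953)| = 2, even; anisotropic at {41, 43}.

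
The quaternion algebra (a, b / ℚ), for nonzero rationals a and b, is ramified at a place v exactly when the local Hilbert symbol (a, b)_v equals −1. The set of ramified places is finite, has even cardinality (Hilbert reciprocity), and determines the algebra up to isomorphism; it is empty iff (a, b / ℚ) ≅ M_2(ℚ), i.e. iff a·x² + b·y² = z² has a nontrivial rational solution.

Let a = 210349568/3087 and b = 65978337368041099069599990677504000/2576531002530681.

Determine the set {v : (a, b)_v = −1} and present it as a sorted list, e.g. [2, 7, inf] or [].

(a, b) ≡ (34034, 935) mod (ℚ^×)²; places V = {2, 3, 5, 7, 11, 13, 17, 19, 29, 43, 47, ∞}.
(a,b)_5: α=0, u≡4; β=3, v≡2 (mod 5); (4|5)=+1, (2|5)=-1; sign (−1)^0·+1^3·-1^0 = +1.
(a,b)_3: α=-2, u≡2; β=-12, v≡2 (mod 3); (2|3)=-1, (2|3)=-1; sign (−1)^0·-1^-12·-1^-2 = +1.
(a,b)_7: α=-3, u≡1; β=-8, v≡1 (mod 7); (1|7)=+1, (1|7)=+1; sign (−1)^0·+1^-8·+1^-3 = +1.
(a,b)_17: α=1, u≡2; β=3, v≡8 (mod 17); (2|17)=+1, (8|17)=+1; sign (−1)^0·+1^3·+1^1 = +1.
(a,b)_43: α=0, u≡41; β=2, v≡3 (mod 43); (41|43)=+1, (3|43)=-1; sign (−1)^0·+1^2·-1^0 = +1.
(a,b)_11: α=1, u≡5; β=3, v≡6 (mod 11); (5|11)=+1, (6|11)=-1; sign (−1)^1·+1^3·-1^1 = +1.
(a,b)_29: α=0, u≡12; β=-2, v≡16 (mod 29); (12|29)=-1, (16|29)=+1; sign (−1)^0·-1^-2·+1^0 = +1.
(a,b)_13: α=3, u≡2; β=8, v≡3 (mod 13); (2|13)=-1, (3|13)=+1; sign (−1)^0·-1^8·+1^3 = +1.
(a,b)_∞: sgn(34034)=+, sgn(935)=+, so +1.
(a,b)_2: α=9, β=26; u≡1, v≡7 (mod 8); ε(u)ε(v)=0·1, αω(v)=9·0, βω(u)=26·0; sum ≡ 0  ⇒  +1.
(a,b)_47: α=0, u≡4; β=2, v≡9 (mod 47); (4|47)=+1, (9|47)=+1; sign (−1)^0·+1^2·+1^0 = +1.
(a,b)_19: α=0, u≡4; β=2, v≡9 (mod 19); (4|19)=+1, (9|19)=+1; sign (−1)^0·+1^2·+1^0 = +1.
Ram(a, b) = ∅: the form 34034·x² + 935·y² − z² is isotropic over every ℚ_v, so by Hasse–Minkowski it is isotropic over ℚ.

[]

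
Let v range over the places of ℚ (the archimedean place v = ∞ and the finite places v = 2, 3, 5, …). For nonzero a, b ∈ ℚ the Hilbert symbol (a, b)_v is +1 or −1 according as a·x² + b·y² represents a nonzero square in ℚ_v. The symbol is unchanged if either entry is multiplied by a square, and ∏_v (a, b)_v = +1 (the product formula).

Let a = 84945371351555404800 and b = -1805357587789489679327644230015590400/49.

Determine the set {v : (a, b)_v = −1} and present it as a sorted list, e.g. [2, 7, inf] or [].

[2, 3, 17, 41, 43, 47]

(a, b) ≡ (2607477, -71346) mod (ℚ^×)²; places V = {2, 3, 5, 7, 11, 13, 17, 23, 29, 41, 43, 47, ∞}.
(a,b)_43: α=1, u≡14; β=2, v≡33 (mod 43); (14|43)=+1, (33|43)=-1; sign (−1)^0·+1^2·-1^1 = -1.
(a,b)_∞: sgn(2607477)=+, sgn(-71346)=−, so +1.
(a,b)_41: α=1, u≡3; β=2, v≡3 (mod 41); (3|41)=-1, (3|41)=-1; sign (−1)^0·-1^2·-1^1 = -1.
(a,b)_17: α=1, u≡11; β=2, v≡14 (mod 17); (11|17)=-1, (14|17)=-1; sign (−1)^0·-1^2·-1^1 = -1.
(a,b)_2: α=10, β=13; u≡5, v≡7 (mod 8); ε(u)ε(v)=0·1, αω(v)=10·0, βω(u)=13·1; sum ≡ 1  ⇒  -1.
(a,b)_11: α=2, u≡4; β=3, v≡3 (mod 11); (4|11)=+1, (3|11)=+1; sign (−1)^0·+1^3·+1^2 = +1.
(a,b)_47: α=2, u≡46; β=3, v≡33 (mod 47); (46|47)=-1, (33|47)=-1; sign (−1)^0·-1^3·-1^2 = -1.
(a,b)_5: α=2, u≡2; β=2, v≡1 (mod 5); (2|5)=-1, (1|5)=+1; sign (−1)^0·-1^2·+1^2 = +1.
(a,b)_23: α=2, u≡12; β=3, v≡8 (mod 23); (12|23)=+1, (8|23)=+1; sign (−1)^0·+1^3·+1^2 = +1.
(a,b)_29: α=1, u≡22; β=2, v≡4 (mod 29); (22|29)=+1, (4|29)=+1; sign (−1)^0·+1^2·+1^1 = +1.
(a,b)_13: α=0, u≡6; β=4, v≡6 (mod 13); (6|13)=-1, (6|13)=-1; sign (−1)^0·-1^4·-1^0 = +1.
(a,b)_7: α=0, u≡5; β=-2, v≡3 (mod 7); (5|7)=-1, (3|7)=-1; sign (−1)^0·-1^-2·-1^0 = +1.
(a,b)_3: α=3, u≡2; β=5, v≡2 (mod 3); (2|3)=-1, (2|3)=-1; sign (−1)^1·-1^5·-1^3 = -1.
Ram(2607477, -71346) = {2, 3, 17, 41, 43, 47}; no ℚ_2-point on the conic.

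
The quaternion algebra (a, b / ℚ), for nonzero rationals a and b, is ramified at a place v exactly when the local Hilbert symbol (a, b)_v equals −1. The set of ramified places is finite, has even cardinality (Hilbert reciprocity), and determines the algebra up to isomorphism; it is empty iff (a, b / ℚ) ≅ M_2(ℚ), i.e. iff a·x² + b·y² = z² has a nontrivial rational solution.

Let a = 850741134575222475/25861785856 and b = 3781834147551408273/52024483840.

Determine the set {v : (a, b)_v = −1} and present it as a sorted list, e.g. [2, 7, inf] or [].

[2, 3]

(a, b) ≡ (51, 170) mod (ℚ^×)²; places V = {2, 3, 5, 7, 13, 17, 19, 23, 29, 37, ∞}.
(a,b)_19: α=-2, u≡15; β=0, v≡18 (mod 19); (15|19)=-1, (18|19)=-1; sign (−1)^0·-1^0·-1^-2 = +1.
(a,b)_7: α=0, u≡1; β=-4, v≡2 (mod 7); (1|7)=+1, (2|7)=+1; sign (−1)^0·+1^-4·+1^0 = +1.
(a,b)_2: α=-8, β=-13; u≡3, v≡5 (mod 8); ε(u)ε(v)=1·0, αω(v)=-8·1, βω(u)=-13·1; sum ≡ 1  ⇒  -1.
(a,b)_∞: sgn(51)=+, sgn(170)=+, so +1.
(a,b)_29: α=0, u≡5; β=2, v≡20 (mod 29); (5|29)=+1, (20|29)=+1; sign (−1)^0·+1^2·+1^0 = +1.
(a,b)_5: α=2, u≡4; β=-1, v≡1 (mod 5); (4|5)=+1, (1|5)=+1; sign (−1)^0·+1^-1·+1^2 = +1.
(a,b)_3: α=11, u≡2; β=4, v≡2 (mod 3); (2|3)=-1, (2|3)=-1; sign (−1)^0·-1^4·-1^11 = -1.
(a,b)_17: α=3, u≡6; β=5, v≡7 (mod 17); (6|17)=-1, (7|17)=-1; sign (−1)^0·-1^5·-1^3 = +1.
(a,b)_23: α=-4, u≡11; β=-2, v≡12 (mod 23); (11|23)=-1, (12|23)=+1; sign (−1)^0·-1^-2·+1^-4 = +1.
(a,b)_37: α=2, u≡17; β=2, v≡22 (mod 37); (17|37)=-1, (22|37)=-1; sign (−1)^0·-1^2·-1^2 = +1.
(a,b)_13: α=4, u≡1; β=4, v≡10 (mod 13); (1|13)=+1, (10|13)=+1; sign (−1)^0·+1^4·+1^4 = +1.
Ram(51, 170) = {2, 3}; no ℚ_2-point on the conic.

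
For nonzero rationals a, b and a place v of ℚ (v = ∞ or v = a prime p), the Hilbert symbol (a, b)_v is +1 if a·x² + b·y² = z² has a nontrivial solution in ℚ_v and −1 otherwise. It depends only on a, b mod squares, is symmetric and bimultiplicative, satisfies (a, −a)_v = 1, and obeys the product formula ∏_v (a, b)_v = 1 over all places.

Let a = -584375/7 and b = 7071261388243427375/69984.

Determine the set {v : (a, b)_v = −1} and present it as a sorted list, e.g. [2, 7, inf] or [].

[7, 11, 13, 17]

Mod squares: a ≡ -6545, b ≡ 2730. Check v ∈ {∞, 2, 3, 5, 7, 11, 13, 17, 23, 31}.
v=23: a=23^0·(≡21), b=23^2·(≡18) mod 23; (21|23)=-1, (18|23)=+1; (−1)^{0·2·11}·(-1)^2·(+1)^0 = +1.
v=3: a=3^0·(≡1), b=3^-7·(≡1) mod 3; (1|3)=+1, (1|3)=+1; (−1)^{0·-7·1}·(+1)^-7·(+1)^0 = +1.
v=17: a=17^1·(≡12), b=17^4·(≡12) mod 17; (12|17)=-1, (12|17)=-1; (−1)^{1·4·8}·(-1)^4·(-1)^1 = -1.
v=∞: -6545 < 0 and 2730 > 0  ⇒  (a,b)_∞ = +1.
v=5: a=5^5·(≡4), b=5^3·(≡1) mod 5; (4|5)=+1, (1|5)=+1; (−1)^{5·3·2}·(+1)^3·(+1)^5 = +1.
v=13: a=13^0·(≡2), b=13^1·(≡11) mod 13; (2|13)=-1, (11|13)=-1; (−1)^{0·1·6}·(-1)^1·(-1)^0 = -1.
v=2: v_2(a)=0, v_2(b)=-5; units ≡ 7, 5 (mod 8); ε·ε+αω+βω = 1·0+0·1+-5·0 ≡ 0  ⇒  (a,b)_2 = +1.
v=31: a=31^0·(≡23), b=31^2·(≡18) mod 31; (23|31)=-1, (18|31)=+1; (−1)^{0·2·15}·(-1)^2·(+1)^0 = +1.
v=11: a=11^1·(≡7), b=11^4·(≡7) mod 11; (7|11)=-1, (7|11)=-1; (−1)^{1·4·5}·(-1)^4·(-1)^1 = -1.
v=7: a=7^-1·(≡6), b=7^1·(≡6) mod 7; (6|7)=-1, (6|7)=-1; (−1)^{-1·1·3}·(-1)^1·(-1)^-1 = -1.
Ram(-6545, 2730) = {7, 11, 13, 17}; no ℚ_7-point on the conic.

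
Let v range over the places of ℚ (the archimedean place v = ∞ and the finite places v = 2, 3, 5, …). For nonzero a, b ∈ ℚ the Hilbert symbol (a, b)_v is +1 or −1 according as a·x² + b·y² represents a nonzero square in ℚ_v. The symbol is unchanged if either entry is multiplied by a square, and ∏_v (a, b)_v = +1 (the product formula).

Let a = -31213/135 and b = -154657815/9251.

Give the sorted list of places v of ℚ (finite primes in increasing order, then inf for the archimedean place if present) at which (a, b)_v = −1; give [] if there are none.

[5, inf]

(a, b) ≡ (-195, -165) mod (ℚ^×)²; places V = {2, 3, 5, 7, 11, 13, 19, 29, ∞}.
(a,b)_3: α=-3, u≡1; β=1, v≡2 (mod 3); (1|3)=+1, (2|3)=-1; sign (−1)^1·+1^1·-1^-3 = +1.
(a,b)_5: α=-1, u≡1; β=1, v≡2 (mod 5); (1|5)=+1, (2|5)=-1; sign (−1)^0·+1^1·-1^-1 = -1.
(a,b)_29: α=0, u≡27; β=-2, v≡5 (mod 29); (27|29)=-1, (5|29)=+1; sign (−1)^0·-1^-2·+1^0 = +1.
(a,b)_7: α=4, u≡4; β=0, v≡6 (mod 7); (4|7)=+1, (6|7)=-1; sign (−1)^0·+1^0·-1^4 = +1.
(a,b)_19: α=0, u≡2; β=2, v≡11 (mod 19); (2|19)=-1, (11|19)=+1; sign (−1)^0·-1^2·+1^0 = +1.
(a,b)_2: α=0, β=0; u≡5, v≡3 (mod 8); ε(u)ε(v)=0·1, αω(v)=0·1, βω(u)=0·1; sum ≡ 0  ⇒  +1.
(a,b)_∞: sgn(-195)=−, sgn(-165)=−, so -1.
(a,b)_11: α=0, u≡9; β=-1, v≡8 (mod 11); (9|11)=+1, (8|11)=-1; sign (−1)^0·+1^-1·-1^0 = +1.
(a,b)_13: α=1, u≡6; β=4, v≡4 (mod 13); (6|13)=-1, (4|13)=+1; sign (−1)^0·-1^4·+1^1 = +1.
Ram(-195, -165) = {5, ∞}; no ℚ_5-point on the conic.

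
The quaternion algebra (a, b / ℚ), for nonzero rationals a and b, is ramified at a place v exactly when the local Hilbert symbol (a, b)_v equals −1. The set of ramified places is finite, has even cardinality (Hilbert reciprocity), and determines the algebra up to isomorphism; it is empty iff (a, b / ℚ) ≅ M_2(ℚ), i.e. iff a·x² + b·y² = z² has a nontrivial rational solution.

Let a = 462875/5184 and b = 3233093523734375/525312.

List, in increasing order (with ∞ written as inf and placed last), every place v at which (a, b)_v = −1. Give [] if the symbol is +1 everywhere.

[2, 3, 5, 7]

(a, b) ≡ (35, 6783) mod (ℚ^×)²; places V = {2, 3, 5, 7, 17, 19, 23, 37, ∞}.
(a,b)_5: α=3, u≡2; β=6, v≡2 (mod 5); (2|5)=-1, (2|5)=-1; sign (−1)^0·-1^6·-1^3 = -1.
(a,b)_∞: sgn(35)=+, sgn(6783)=+, so +1.
(a,b)_17: α=0, u≡1; β=1, v≡16 (mod 17); (1|17)=+1, (16|17)=+1; sign (−1)^0·+1^1·+1^0 = +1.
(a,b)_3: α=-4, u≡2; β=-3, v≡2 (mod 3); (2|3)=-1, (2|3)=-1; sign (−1)^0·-1^-3·-1^-4 = -1.
(a,b)_23: α=2, u≡18; β=2, v≡5 (mod 23); (18|23)=+1, (5|23)=-1; sign (−1)^0·+1^2·-1^2 = +1.
(a,b)_7: α=1, u≡6; β=5, v≡5 (mod 7); (6|7)=-1, (5|7)=-1; sign (−1)^1·-1^5·-1^1 = -1.
(a,b)_37: α=0, u≡29; β=2, v≡7 (mod 37); (29|37)=-1, (7|37)=+1; sign (−1)^0·-1^2·+1^0 = +1.
(a,b)_2: α=-6, β=-10; u≡3, v≡7 (mod 8); ε(u)ε(v)=1·1, αω(v)=-6·0, βω(u)=-10·1; sum ≡ 1  ⇒  -1.
(a,b)_19: α=0, u≡1; β=-1, v≡2 (mod 19); (1|19)=+1, (2|19)=-1; sign (−1)^0·+1^-1·-1^0 = +1.
(35, 6783 / ℚ) ramifies at {2, 3, 5, 7}: a division algebra.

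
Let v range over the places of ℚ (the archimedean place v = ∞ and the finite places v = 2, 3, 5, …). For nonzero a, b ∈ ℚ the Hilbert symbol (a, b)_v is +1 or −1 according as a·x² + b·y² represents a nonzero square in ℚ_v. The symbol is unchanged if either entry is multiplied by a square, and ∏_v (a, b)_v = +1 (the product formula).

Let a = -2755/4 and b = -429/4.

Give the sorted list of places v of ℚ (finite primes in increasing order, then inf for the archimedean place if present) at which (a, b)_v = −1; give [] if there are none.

Mod squares: a ≡ -2755, b ≡ -429. Check v ∈ {∞, 2, 3, 5, 11, 13, 19, 29}.
v=3: a=3^0·(≡2), b=3^1·(≡1) mod 3; (2|3)=-1, (1|3)=+1; (−1)^{0·1·1}·(-1)^1·(+1)^0 = -1.
v=29: a=29^1·(≡27), b=29^0·(≡16) mod 29; (27|29)=-1, (16|29)=+1; (−1)^{1·0·14}·(-1)^0·(+1)^1 = +1.
v=5: a=5^1·(≡1), b=5^0·(≡4) mod 5; (1|5)=+1, (4|5)=+1; (−1)^{1·0·2}·(+1)^0·(+1)^1 = +1.
v=19: a=19^1·(≡16), b=19^0·(≡2) mod 19; (16|19)=+1, (2|19)=-1; (−1)^{1·0·9}·(+1)^0·(-1)^1 = -1.
v=13: a=13^0·(≡10), b=13^1·(≡8) mod 13; (10|13)=+1, (8|13)=-1; (−1)^{0·1·6}·(+1)^1·(-1)^0 = +1.
v=11: a=11^0·(≡7), b=11^1·(≡4) mod 11; (7|11)=-1, (4|11)=+1; (−1)^{0·1·5}·(-1)^1·(+1)^0 = -1.
v=2: v_2(a)=-2, v_2(b)=-2; units ≡ 5, 3 (mod 8); ε·ε+αω+βω = 0·1+-2·1+-2·1 ≡ 0  ⇒  (a,b)_2 = +1.
v=∞: -2755 < 0 and -429 < 0  ⇒  (a,b)_∞ = -1.
Ram(-2755, -429) = {3, 11, 19, ∞}; no ℚ_3-point on the conic.

[3, 11, 19, inf]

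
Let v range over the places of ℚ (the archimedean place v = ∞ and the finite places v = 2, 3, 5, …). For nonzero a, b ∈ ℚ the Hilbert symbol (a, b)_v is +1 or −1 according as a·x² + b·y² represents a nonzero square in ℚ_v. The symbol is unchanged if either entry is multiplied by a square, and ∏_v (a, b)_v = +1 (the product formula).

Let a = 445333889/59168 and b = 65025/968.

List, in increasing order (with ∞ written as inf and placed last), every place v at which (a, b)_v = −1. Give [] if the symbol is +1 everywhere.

[11, 13]

Mod squares: a ≡ 2002, b ≡ 2. Check v ∈ {∞, 2, 3, 5, 7, 11, 13, 17, 23, 29, 43}.
v=2: v_2(a)=-5, v_2(b)=-3; units ≡ 1, 1 (mod 8); ε·ε+αω+βω = 0·0+-5·0+-3·0 ≡ 0  ⇒  (a,b)_2 = +1.
v=13: a=13^1·(≡2), b=13^0·(≡2) mod 13; (2|13)=-1, (2|13)=-1; (−1)^{1·0·6}·(-1)^0·(-1)^1 = -1.
v=43: a=43^-2·(≡31), b=43^0·(≡18) mod 43; (31|43)=+1, (18|43)=-1; (−1)^{-2·0·21}·(+1)^0·(-1)^-2 = +1.
v=11: a=11^1·(≡7), b=11^-2·(≡6) mod 11; (7|11)=-1, (6|11)=-1; (−1)^{1·-2·5}·(-1)^-2·(-1)^1 = -1.
v=23: a=23^2·(≡13), b=23^0·(≡2) mod 23; (13|23)=+1, (2|23)=+1; (−1)^{2·0·11}·(+1)^0·(+1)^2 = +1.
v=3: a=3^0·(≡1), b=3^2·(≡2) mod 3; (1|3)=+1, (2|3)=-1; (−1)^{0·2·1}·(+1)^2·(-1)^0 = +1.
v=∞: 2002 > 0 and 2 > 0  ⇒  (a,b)_∞ = +1.
v=17: a=17^0·(≡13), b=17^2·(≡13) mod 17; (13|17)=+1, (13|17)=+1; (−1)^{0·2·8}·(+1)^2·(+1)^0 = +1.
v=7: a=7^1·(≡3), b=7^0·(≡1) mod 7; (3|7)=-1, (1|7)=+1; (−1)^{1·0·3}·(-1)^0·(+1)^1 = +1.
v=5: a=5^0·(≡3), b=5^2·(≡2) mod 5; (3|5)=-1, (2|5)=-1; (−1)^{0·2·2}·(-1)^2·(-1)^0 = +1.
v=29: a=29^2·(≡24), b=29^0·(≡27) mod 29; (24|29)=+1, (27|29)=-1; (−1)^{2·0·14}·(+1)^0·(-1)^2 = +1.
|Ram(2002, 2)| = 2, even; anisotropic at {11, 13}.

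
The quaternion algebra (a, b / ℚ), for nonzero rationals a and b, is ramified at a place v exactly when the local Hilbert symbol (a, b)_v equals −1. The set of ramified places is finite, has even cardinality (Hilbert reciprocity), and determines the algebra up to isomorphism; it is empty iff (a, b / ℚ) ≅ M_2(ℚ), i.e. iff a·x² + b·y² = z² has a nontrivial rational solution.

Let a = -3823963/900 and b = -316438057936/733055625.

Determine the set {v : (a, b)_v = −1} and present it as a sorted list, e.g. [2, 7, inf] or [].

(a, b) ≡ (-187, -1309) mod (ℚ^×)²; places V = {2, 3, 5, 7, 11, 13, 17, 19, 23, ∞}.
(a,b)_5: α=-2, u≡2; β=-4, v≡1 (mod 5); (2|5)=-1, (1|5)=+1; sign (−1)^0·-1^-4·+1^-2 = +1.
(a,b)_3: α=-2, u≡2; β=-2, v≡2 (mod 3); (2|3)=-1, (2|3)=-1; sign (−1)^0·-1^-2·-1^-2 = +1.
(a,b)_∞: sgn(-187)=−, sgn(-1309)=−, so -1.
(a,b)_2: α=-2, β=4; u≡5, v≡3 (mod 8); ε(u)ε(v)=0·1, αω(v)=-2·1, βω(u)=4·1; sum ≡ 0  ⇒  +1.
(a,b)_11: α=3, u≡1; β=1, v≡10 (mod 11); (1|11)=+1, (10|11)=-1; sign (−1)^1·+1^1·-1^3 = +1.
(a,b)_23: α=0, u≡21; β=2, v≡13 (mod 23); (21|23)=-1, (13|23)=+1; sign (−1)^0·-1^2·+1^0 = +1.
(a,b)_13: α=2, u≡2; β=4, v≡10 (mod 13); (2|13)=-1, (10|13)=+1; sign (−1)^0·-1^4·+1^2 = +1.
(a,b)_7: α=0, u≡1; β=1, v≡2 (mod 7); (1|7)=+1, (2|7)=+1; sign (−1)^0·+1^1·+1^0 = +1.
(a,b)_19: α=0, u≡13; β=-4, v≡15 (mod 19); (13|19)=-1, (15|19)=-1; sign (−1)^0·-1^-4·-1^0 = +1.
(a,b)_17: α=1, u≡12; β=1, v≡9 (mod 17); (12|17)=-1, (9|17)=+1; sign (−1)^0·-1^1·+1^1 = -1.
|Ram(-187, -1309)| = 2, even; anisotropic at {17, ∞}.

[17, inf]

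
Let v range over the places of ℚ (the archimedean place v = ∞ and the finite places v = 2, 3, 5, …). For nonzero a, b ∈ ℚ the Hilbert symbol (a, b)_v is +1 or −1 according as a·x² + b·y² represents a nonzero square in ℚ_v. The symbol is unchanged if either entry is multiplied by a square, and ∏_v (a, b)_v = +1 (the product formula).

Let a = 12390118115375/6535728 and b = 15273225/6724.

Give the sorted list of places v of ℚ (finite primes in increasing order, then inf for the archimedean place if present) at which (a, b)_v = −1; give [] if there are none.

Mod squares: a ≡ 2805, b ≡ 561. Check v ∈ {∞, 2, 3, 5, 7, 11, 13, 17, 23, 41}.
v=2: v_2(a)=-4, v_2(b)=-2; units ≡ 5, 1 (mod 8); ε·ε+αω+βω = 0·0+-4·0+-2·1 ≡ 0  ⇒  (a,b)_2 = +1.
v=5: a=5^3·(≡1), b=5^2·(≡1) mod 5; (1|5)=+1, (1|5)=+1; (−1)^{3·2·2}·(+1)^2·(+1)^3 = +1.
v=17: a=17^1·(≡12), b=17^1·(≡1) mod 17; (12|17)=-1, (1|17)=+1; (−1)^{1·1·8}·(-1)^1·(+1)^1 = -1.
v=41: a=41^-2·(≡35), b=41^-2·(≡7) mod 41; (35|41)=-1, (7|41)=-1; (−1)^{-2·-2·20}·(-1)^-2·(-1)^-2 = +1.
v=23: a=23^2·(≡21), b=23^0·(≡18) mod 23; (21|23)=-1, (18|23)=+1; (−1)^{2·0·11}·(-1)^0·(+1)^2 = +1.
v=7: a=7^2·(≡3), b=7^0·(≡4) mod 7; (3|7)=-1, (4|7)=+1; (−1)^{2·0·3}·(-1)^0·(+1)^2 = +1.
v=11: a=11^3·(≡7), b=11^3·(≡8) mod 11; (7|11)=-1, (8|11)=-1; (−1)^{3·3·5}·(-1)^3·(-1)^3 = -1.
v=13: a=13^2·(≡12), b=13^0·(≡2) mod 13; (12|13)=+1, (2|13)=-1; (−1)^{2·0·6}·(+1)^0·(-1)^2 = +1.
v=3: a=3^-5·(≡2), b=3^3·(≡1) mod 3; (2|3)=-1, (1|3)=+1; (−1)^{-5·3·1}·(-1)^3·(+1)^-5 = +1.
v=∞: 2805 > 0 and 561 > 0  ⇒  (a,b)_∞ = +1.
Ram(2805, 561) = {11, 17}; no ℚ_11-point on the conic.

[11, 17]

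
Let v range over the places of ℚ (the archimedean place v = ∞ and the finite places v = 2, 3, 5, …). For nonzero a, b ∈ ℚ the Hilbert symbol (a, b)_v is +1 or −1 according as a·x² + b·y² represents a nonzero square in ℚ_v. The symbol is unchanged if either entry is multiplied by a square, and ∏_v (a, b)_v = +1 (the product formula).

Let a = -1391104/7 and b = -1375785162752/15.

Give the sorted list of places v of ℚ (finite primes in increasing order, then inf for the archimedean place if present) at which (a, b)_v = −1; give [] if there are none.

(a, b) ≡ (-38038, -2730) mod (ℚ^×)²; places V = {2, 3, 5, 7, 11, 13, 19, ∞}.
(a,b)_11: α=1, u≡2; β=2, v≡1 (mod 11); (2|11)=-1, (1|11)=+1; sign (−1)^0·-1^2·+1^1 = +1.
(a,b)_7: α=-1, u≡6; β=1, v≡4 (mod 7); (6|7)=-1, (4|7)=+1; sign (−1)^1·-1^1·+1^-1 = +1.
(a,b)_2: α=9, β=11; u≡5, v≡3 (mod 8); ε(u)ε(v)=0·1, αω(v)=9·1, βω(u)=11·1; sum ≡ 0  ⇒  +1.
(a,b)_13: α=1, u≡3; β=3, v≡8 (mod 13); (3|13)=+1, (8|13)=-1; sign (−1)^0·+1^3·-1^1 = -1.
(a,b)_3: α=0, u≡2; β=-1, v≡2 (mod 3); (2|3)=-1, (2|3)=-1; sign (−1)^0·-1^-1·-1^0 = -1.
(a,b)_∞: sgn(-38038)=−, sgn(-2730)=−, so -1.
(a,b)_5: α=0, u≡3; β=-1, v≡1 (mod 5); (3|5)=-1, (1|5)=+1; sign (−1)^0·-1^-1·+1^0 = -1.
(a,b)_19: α=1, u≡15; β=2, v≡1 (mod 19); (15|19)=-1, (1|19)=+1; sign (−1)^0·-1^2·+1^1 = +1.
|Ram(-38038, -2730)| = 4, even; anisotropic at {3, 5, 13, ∞}.

[3, 5, 13, inf]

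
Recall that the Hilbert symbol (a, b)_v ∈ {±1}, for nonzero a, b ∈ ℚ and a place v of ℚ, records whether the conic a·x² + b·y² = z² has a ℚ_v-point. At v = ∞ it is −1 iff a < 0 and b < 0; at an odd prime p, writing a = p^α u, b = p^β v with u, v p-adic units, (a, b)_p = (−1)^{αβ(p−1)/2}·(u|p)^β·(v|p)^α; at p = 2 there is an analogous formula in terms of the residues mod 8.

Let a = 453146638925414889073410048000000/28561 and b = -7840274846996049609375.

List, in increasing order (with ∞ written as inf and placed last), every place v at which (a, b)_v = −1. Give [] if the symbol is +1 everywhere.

[19, 37]

Mod squares: a ≡ 20387, b ≡ -23. Check v ∈ {∞, 2, 3, 5, 7, 13, 19, 23, 29, 37}.
v=3: a=3^6·(≡2), b=3^4·(≡1) mod 3; (2|3)=-1, (1|3)=+1; (−1)^{6·4·1}·(-1)^4·(+1)^6 = +1.
v=13: a=13^-4·(≡10), b=13^0·(≡10) mod 13; (10|13)=+1, (10|13)=+1; (−1)^{-4·0·6}·(+1)^0·(+1)^-4 = +1.
v=19: a=19^3·(≡11), b=19^2·(≡14) mod 19; (11|19)=+1, (14|19)=-1; (−1)^{3·2·9}·(+1)^2·(-1)^3 = -1.
v=29: a=29^3·(≡6), b=29^2·(≡9) mod 29; (6|29)=+1, (9|29)=+1; (−1)^{3·2·14}·(+1)^2·(+1)^3 = +1.
v=2: v_2(a)=24, v_2(b)=0; units ≡ 3, 1 (mod 8); ε·ε+αω+βω = 1·0+24·0+0·1 ≡ 0  ⇒  (a,b)_2 = +1.
v=∞: 20387 > 0 and -23 < 0  ⇒  (a,b)_∞ = +1.
v=5: a=5^6·(≡2), b=5^8·(≡3) mod 5; (2|5)=-1, (3|5)=-1; (−1)^{6·8·2}·(-1)^8·(-1)^6 = +1.
v=7: a=7^0·(≡5), b=7^2·(≡3) mod 7; (5|7)=-1, (3|7)=-1; (−1)^{0·2·3}·(-1)^2·(-1)^0 = +1.
v=23: a=23^4·(≡13), b=23^3·(≡11) mod 23; (13|23)=+1, (11|23)=-1; (−1)^{4·3·11}·(+1)^3·(-1)^4 = +1.
v=37: a=37^3·(≡28), b=37^2·(≡5) mod 37; (28|37)=+1, (5|37)=-1; (−1)^{3·2·18}·(+1)^2·(-1)^3 = -1.
|Ram(20387, -23)| = 2, even; anisotropic at {19, 37}.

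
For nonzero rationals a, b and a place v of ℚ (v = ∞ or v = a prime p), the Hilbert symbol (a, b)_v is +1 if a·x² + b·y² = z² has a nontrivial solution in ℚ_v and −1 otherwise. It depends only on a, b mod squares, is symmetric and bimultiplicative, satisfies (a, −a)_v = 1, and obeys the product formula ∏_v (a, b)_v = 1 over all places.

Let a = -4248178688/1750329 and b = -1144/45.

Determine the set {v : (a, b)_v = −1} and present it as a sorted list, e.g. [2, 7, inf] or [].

[5, inf]

(a, b) ≡ (-17, -1430) mod (ℚ^×)²; places V = {2, 3, 5, 7, 11, 13, 17, 19, ∞}.
(a,b)_3: α=-6, u≡1; β=-2, v≡1 (mod 3); (1|3)=+1, (1|3)=+1; sign (−1)^0·+1^-2·+1^-6 = +1.
(a,b)_17: α=1, u≡9; β=0, v≡15 (mod 17); (9|17)=+1, (15|17)=+1; sign (−1)^0·+1^0·+1^1 = +1.
(a,b)_2: α=12, β=3; u≡7, v≡5 (mod 8); ε(u)ε(v)=1·0, αω(v)=12·1, βω(u)=3·0; sum ≡ 0  ⇒  +1.
(a,b)_7: α=-4, u≡2; β=0, v≡6 (mod 7); (2|7)=+1, (6|7)=-1; sign (−1)^0·+1^0·-1^-4 = +1.
(a,b)_∞: sgn(-17)=−, sgn(-1430)=−, so -1.
(a,b)_13: α=2, u≡10; β=1, v≡7 (mod 13); (10|13)=+1, (7|13)=-1; sign (−1)^0·+1^1·-1^2 = +1.
(a,b)_5: α=0, u≡3; β=-1, v≡4 (mod 5); (3|5)=-1, (4|5)=+1; sign (−1)^0·-1^-1·+1^0 = -1.
(a,b)_19: α=2, u≡15; β=0, v≡13 (mod 19); (15|19)=-1, (13|19)=-1; sign (−1)^0·-1^0·-1^2 = +1.
(a,b)_11: α=0, u≡3; β=1, v≡6 (mod 11); (3|11)=+1, (6|11)=-1; sign (−1)^0·+1^1·-1^0 = +1.
Ram(-17, -1430) = {5, ∞}; no ℚ_5-point on the conic.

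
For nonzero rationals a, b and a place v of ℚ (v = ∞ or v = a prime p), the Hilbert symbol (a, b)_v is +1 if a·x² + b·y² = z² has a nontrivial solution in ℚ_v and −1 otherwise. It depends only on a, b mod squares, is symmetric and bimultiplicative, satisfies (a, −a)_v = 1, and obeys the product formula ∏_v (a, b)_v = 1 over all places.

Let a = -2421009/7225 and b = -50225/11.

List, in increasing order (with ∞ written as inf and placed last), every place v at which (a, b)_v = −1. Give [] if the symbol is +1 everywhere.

[41, inf]

(a, b) ≡ (-41, -451) mod (ℚ^×)²; places V = {2, 3, 5, 7, 11, 17, 41, ∞}.
(a,b)_11: α=0, u≡4; β=-1, v≡1 (mod 11); (4|11)=+1, (1|11)=+1; sign (−1)^0·+1^-1·+1^0 = +1.
(a,b)_2: α=0, β=0; u≡7, v≡5 (mod 8); ε(u)ε(v)=1·0, αω(v)=0·1, βω(u)=0·0; sum ≡ 0  ⇒  +1.
(a,b)_7: α=0, u≡4; β=2, v≡1 (mod 7); (4|7)=+1, (1|7)=+1; sign (−1)^0·+1^2·+1^0 = +1.
(a,b)_∞: sgn(-41)=−, sgn(-451)=−, so -1.
(a,b)_17: α=-2, u≡10; β=0, v≡4 (mod 17); (10|17)=-1, (4|17)=+1; sign (−1)^0·-1^0·+1^-2 = +1.
(a,b)_3: α=10, u≡1; β=0, v≡2 (mod 3); (1|3)=+1, (2|3)=-1; sign (−1)^0·+1^0·-1^10 = +1.
(a,b)_5: α=-2, u≡4; β=2, v≡1 (mod 5); (4|5)=+1, (1|5)=+1; sign (−1)^0·+1^2·+1^-2 = +1.
(a,b)_41: α=1, u≡40; β=1, v≡34 (mod 41); (40|41)=+1, (34|41)=-1; sign (−1)^0·+1^1·-1^1 = -1.
|Ram(-41, -451)| = 2, even; anisotropic at {41, ∞}.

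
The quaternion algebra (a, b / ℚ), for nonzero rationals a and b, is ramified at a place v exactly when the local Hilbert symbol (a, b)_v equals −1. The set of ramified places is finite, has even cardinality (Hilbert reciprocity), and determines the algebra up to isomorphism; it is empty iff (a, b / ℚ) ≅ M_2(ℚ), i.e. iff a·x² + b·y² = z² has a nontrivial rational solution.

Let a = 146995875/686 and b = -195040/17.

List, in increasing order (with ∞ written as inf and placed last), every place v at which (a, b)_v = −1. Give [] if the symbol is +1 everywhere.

Mod squares: a ≡ 17290, b ≡ -207230. Check v ∈ {∞, 2, 3, 5, 7, 13, 17, 19, 23, 53}.
v=∞: 17290 > 0 and -207230 < 0  ⇒  (a,b)_∞ = +1.
v=7: a=7^-3·(≡6), b=7^0·(≡5) mod 7; (6|7)=-1, (5|7)=-1; (−1)^{-3·0·3}·(-1)^0·(-1)^-3 = -1.
v=23: a=23^2·(≡20), b=23^1·(≡18) mod 23; (20|23)=-1, (18|23)=+1; (−1)^{2·1·11}·(-1)^1·(+1)^2 = -1.
v=2: v_2(a)=-1, v_2(b)=5; units ≡ 5, 1 (mod 8); ε·ε+αω+βω = 0·0+-1·0+5·1 ≡ 1  ⇒  (a,b)_2 = -1.
v=17: a=17^0·(≡9), b=17^-1·(≡1) mod 17; (9|17)=+1, (1|17)=+1; (−1)^{0·-1·8}·(+1)^-1·(+1)^0 = +1.
v=53: a=53^0·(≡34), b=53^1·(≡8) mod 53; (34|53)=-1, (8|53)=-1; (−1)^{0·1·26}·(-1)^1·(-1)^0 = -1.
v=13: a=13^1·(≡4), b=13^0·(≡3) mod 13; (4|13)=+1, (3|13)=+1; (−1)^{1·0·6}·(+1)^0·(+1)^1 = +1.
v=19: a=19^1·(≡17), b=19^0·(≡12) mod 19; (17|19)=+1, (12|19)=-1; (−1)^{1·0·9}·(+1)^0·(-1)^1 = -1.
v=5: a=5^3·(≡2), b=5^1·(≡1) mod 5; (2|5)=-1, (1|5)=+1; (−1)^{3·1·2}·(-1)^1·(+1)^3 = -1.
v=3: a=3^2·(≡1), b=3^0·(≡1) mod 3; (1|3)=+1, (1|3)=+1; (−1)^{2·0·1}·(+1)^0·(+1)^2 = +1.
(17290, -207230 / ℚ) ramifies at {2, 5, 7, 19, 23, 53}: a division algebra.

[2, 5, 7, 19, 23, 53]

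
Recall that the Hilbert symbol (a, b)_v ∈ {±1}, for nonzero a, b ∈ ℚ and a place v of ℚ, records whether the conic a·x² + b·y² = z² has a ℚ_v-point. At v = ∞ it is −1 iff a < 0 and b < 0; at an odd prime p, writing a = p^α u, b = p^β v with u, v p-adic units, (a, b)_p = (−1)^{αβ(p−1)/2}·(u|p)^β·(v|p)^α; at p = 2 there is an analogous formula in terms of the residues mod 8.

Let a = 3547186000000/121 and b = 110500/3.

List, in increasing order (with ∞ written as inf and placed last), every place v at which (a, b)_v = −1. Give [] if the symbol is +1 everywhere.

Mod squares: a ≡ 34, b ≡ 3315. Check v ∈ {∞, 2, 3, 5, 11, 13, 17, 19}.
v=∞: 34 > 0 and 3315 > 0  ⇒  (a,b)_∞ = +1.
v=5: a=5^6·(≡4), b=5^3·(≡3) mod 5; (4|5)=+1, (3|5)=-1; (−1)^{6·3·2}·(+1)^3·(-1)^6 = +1.
v=17: a=17^3·(≡2), b=17^1·(≡2) mod 17; (2|17)=+1, (2|17)=+1; (−1)^{3·1·8}·(+1)^1·(+1)^3 = +1.
v=11: a=11^-2·(≡5), b=11^0·(≡9) mod 11; (5|11)=+1, (9|11)=+1; (−1)^{-2·0·5}·(+1)^0·(+1)^-2 = +1.
v=19: a=19^2·(≡2), b=19^0·(≡5) mod 19; (2|19)=-1, (5|19)=+1; (−1)^{2·0·9}·(-1)^0·(+1)^2 = +1.
v=2: v_2(a)=7, v_2(b)=2; units ≡ 1, 3 (mod 8); ε·ε+αω+βω = 0·1+7·1+2·0 ≡ 1  ⇒  (a,b)_2 = -1.
v=13: a=13^0·(≡8), b=13^1·(≡8) mod 13; (8|13)=-1, (8|13)=-1; (−1)^{0·1·6}·(-1)^1·(-1)^0 = -1.
v=3: a=3^0·(≡1), b=3^-1·(≡1) mod 3; (1|3)=+1, (1|3)=+1; (−1)^{0·-1·1}·(+1)^-1·(+1)^0 = +1.
|Ram(34, 3315)| = 2, even; anisotropic at {2, 13}.

[2, 13]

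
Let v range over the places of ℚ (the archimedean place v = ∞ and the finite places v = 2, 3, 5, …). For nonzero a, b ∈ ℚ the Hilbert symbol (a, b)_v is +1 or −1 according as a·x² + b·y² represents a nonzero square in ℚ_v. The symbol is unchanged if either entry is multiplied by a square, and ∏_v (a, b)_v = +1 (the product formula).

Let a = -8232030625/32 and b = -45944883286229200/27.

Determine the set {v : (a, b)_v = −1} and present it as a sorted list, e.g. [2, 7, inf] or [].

[13, 17, 29, inf]

Mod squares: a ≡ -537602, b ≡ -472719. Check v ∈ {∞, 2, 3, 5, 7, 13, 17, 19, 23, 29, 31}.
v=23: a=23^1·(≡19), b=23^1·(≡9) mod 23; (19|23)=-1, (9|23)=+1; (−1)^{1·1·11}·(-1)^1·(+1)^1 = +1.
v=13: a=13^1·(≡10), b=13^1·(≡8) mod 13; (10|13)=+1, (8|13)=-1; (−1)^{1·1·6}·(+1)^1·(-1)^1 = -1.
v=5: a=5^4·(≡3), b=5^2·(≡1) mod 5; (3|5)=-1, (1|5)=+1; (−1)^{4·2·2}·(-1)^2·(+1)^4 = +1.
v=∞: -537602 < 0 and -472719 < 0  ⇒  (a,b)_∞ = -1.
v=31: a=31^1·(≡4), b=31^1·(≡3) mod 31; (4|31)=+1, (3|31)=-1; (−1)^{1·1·15}·(+1)^1·(-1)^1 = +1.
v=3: a=3^0·(≡1), b=3^-3·(≡2) mod 3; (1|3)=+1, (2|3)=-1; (−1)^{0·-3·1}·(+1)^-3·(-1)^0 = +1.
v=17: a=17^0·(≡5), b=17^1·(≡5) mod 17; (5|17)=-1, (5|17)=-1; (−1)^{0·1·8}·(-1)^1·(-1)^0 = -1.
v=29: a=29^1·(≡23), b=29^2·(≡3) mod 29; (23|29)=+1, (3|29)=-1; (−1)^{1·2·14}·(+1)^2·(-1)^1 = -1.
v=7: a=7^2·(≡3), b=7^4·(≡5) mod 7; (3|7)=-1, (5|7)=-1; (−1)^{2·4·3}·(-1)^4·(-1)^2 = +1.
v=19: a=19^0·(≡15), b=19^2·(≡7) mod 19; (15|19)=-1, (7|19)=+1; (−1)^{0·2·9}·(-1)^2·(+1)^0 = +1.
v=2: v_2(a)=-5, v_2(b)=4; units ≡ 7, 1 (mod 8); ε·ε+αω+βω = 1·0+-5·0+4·0 ≡ 0  ⇒  (a,b)_2 = +1.
(-537602, -472719 / ℚ) ramifies at {13, 17, 29, ∞}: a division algebra.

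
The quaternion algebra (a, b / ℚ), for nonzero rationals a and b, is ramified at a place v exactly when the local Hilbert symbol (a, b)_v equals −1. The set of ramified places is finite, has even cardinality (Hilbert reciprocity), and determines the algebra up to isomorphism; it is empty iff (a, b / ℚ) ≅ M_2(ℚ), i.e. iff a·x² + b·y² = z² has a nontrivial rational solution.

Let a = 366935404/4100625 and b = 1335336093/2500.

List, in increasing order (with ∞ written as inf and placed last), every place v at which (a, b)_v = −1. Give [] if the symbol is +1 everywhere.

(a, b) ≡ (451, 17917) mod (ℚ^×)²; places V = {2, 3, 5, 7, 11, 13, 19, 23, 41, ∞}.
(a,b)_∞: sgn(451)=+, sgn(17917)=+, so +1.
(a,b)_11: α=3, u≡2; β=0, v≡1 (mod 11); (2|11)=-1, (1|11)=+1; sign (−1)^0·-1^0·+1^3 = +1.
(a,b)_41: α=3, u≡24; β=1, v≡38 (mod 41); (24|41)=-1, (38|41)=-1; sign (−1)^0·-1^1·-1^3 = +1.
(a,b)_3: α=-8, u≡1; β=2, v≡1 (mod 3); (1|3)=+1, (1|3)=+1; sign (−1)^0·+1^2·+1^-8 = +1.
(a,b)_13: α=0, u≡12; β=2, v≡9 (mod 13); (12|13)=+1, (9|13)=+1; sign (−1)^0·+1^2·+1^0 = +1.
(a,b)_5: α=-4, u≡4; β=-4, v≡2 (mod 5); (4|5)=+1, (2|5)=-1; sign (−1)^0·+1^-4·-1^-4 = +1.
(a,b)_7: α=0, u≡6; β=2, v≡1 (mod 7); (6|7)=-1, (1|7)=+1; sign (−1)^0·-1^2·+1^0 = +1.
(a,b)_2: α=2, β=-2; u≡3, v≡5 (mod 8); ε(u)ε(v)=1·0, αω(v)=2·1, βω(u)=-2·1; sum ≡ 0  ⇒  +1.
(a,b)_23: α=0, u≡5; β=1, v≡17 (mod 23); (5|23)=-1, (17|23)=-1; sign (−1)^0·-1^1·-1^0 = -1.
(a,b)_19: α=0, u≡10; β=1, v≡12 (mod 19); (10|19)=-1, (12|19)=-1; sign (−1)^0·-1^1·-1^0 = -1.
(451, 17917 / ℚ) ramifies at {19, 23}: a division algebra.

[19, 23]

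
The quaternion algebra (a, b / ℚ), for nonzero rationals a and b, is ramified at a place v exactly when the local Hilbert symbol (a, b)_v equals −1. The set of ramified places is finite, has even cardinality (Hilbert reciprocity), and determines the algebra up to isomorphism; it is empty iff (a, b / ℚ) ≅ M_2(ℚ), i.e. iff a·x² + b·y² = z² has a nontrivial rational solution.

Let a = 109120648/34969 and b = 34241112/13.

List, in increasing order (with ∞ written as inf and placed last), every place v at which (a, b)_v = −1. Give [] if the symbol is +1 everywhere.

[]

Mod squares: a ≡ 11362, b ≡ 23374. Check v ∈ {∞, 2, 3, 7, 11, 13, 17, 19, 23, 29, 31}.
v=13: a=13^1·(≡9), b=13^-1·(≡9) mod 13; (9|13)=+1, (9|13)=+1; (−1)^{1·-1·6}·(+1)^-1·(+1)^1 = +1.
v=17: a=17^-2·(≡14), b=17^0·(≡4) mod 17; (14|17)=-1, (4|17)=+1; (−1)^{-2·0·8}·(-1)^0·(+1)^-2 = +1.
v=7: a=7^4·(≡1), b=7^0·(≡4) mod 7; (1|7)=+1, (4|7)=+1; (−1)^{4·0·3}·(+1)^0·(+1)^4 = +1.
v=29: a=29^0·(≡6), b=29^1·(≡24) mod 29; (6|29)=+1, (24|29)=+1; (−1)^{0·1·14}·(+1)^1·(+1)^0 = +1.
v=31: a=31^0·(≡28), b=31^1·(≡16) mod 31; (28|31)=+1, (16|31)=+1; (−1)^{0·1·15}·(+1)^1·(+1)^0 = +1.
v=3: a=3^0·(≡1), b=3^2·(≡1) mod 3; (1|3)=+1, (1|3)=+1; (−1)^{0·2·1}·(+1)^2·(+1)^0 = +1.
v=∞: 11362 > 0 and 23374 > 0  ⇒  (a,b)_∞ = +1.
v=11: a=11^-2·(≡7), b=11^0·(≡2) mod 11; (7|11)=-1, (2|11)=-1; (−1)^{-2·0·5}·(-1)^0·(-1)^-2 = +1.
v=19: a=19^1·(≡9), b=19^0·(≡7) mod 19; (9|19)=+1, (7|19)=+1; (−1)^{1·0·9}·(+1)^0·(+1)^1 = +1.
v=23: a=23^1·(≡21), b=23^2·(≡4) mod 23; (21|23)=-1, (4|23)=+1; (−1)^{1·2·11}·(-1)^2·(+1)^1 = +1.
v=2: v_2(a)=3, v_2(b)=3; units ≡ 1, 7 (mod 8); ε·ε+αω+βω = 0·1+3·0+3·0 ≡ 0  ⇒  (a,b)_2 = +1.
Every local symbol is +1, so the conic 11362·x² + 23374·y² = z² has ℚ_v-points for all v and hence a ℚ-point; (a, b / ℚ) ≅ M_2(ℚ).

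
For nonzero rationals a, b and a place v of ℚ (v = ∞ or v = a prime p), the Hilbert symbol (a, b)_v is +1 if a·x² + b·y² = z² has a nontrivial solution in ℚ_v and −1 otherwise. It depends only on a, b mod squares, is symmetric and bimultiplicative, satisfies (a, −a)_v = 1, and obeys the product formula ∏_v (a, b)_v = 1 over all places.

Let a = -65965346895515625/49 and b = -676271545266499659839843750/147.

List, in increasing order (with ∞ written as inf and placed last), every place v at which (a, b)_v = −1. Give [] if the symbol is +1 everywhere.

[2, 3, 5, 19, 41, inf]

Mod squares: a ≡ -290377, b ≡ -38130. Check v ∈ {∞, 2, 3, 5, 7, 17, 19, 29, 31, 41}.
v=17: a=17^1·(≡2), b=17^2·(≡1) mod 17; (2|17)=+1, (1|17)=+1; (−1)^{1·2·8}·(+1)^2·(+1)^1 = +1.
v=19: a=19^1·(≡2), b=19^2·(≡18) mod 19; (2|19)=-1, (18|19)=-1; (−1)^{1·2·9}·(-1)^2·(-1)^1 = -1.
v=31: a=31^3·(≡29), b=31^5·(≡19) mod 31; (29|31)=-1, (19|31)=+1; (−1)^{3·5·15}·(-1)^5·(+1)^3 = +1.
v=41: a=41^2·(≡15), b=41^3·(≡22) mod 41; (15|41)=-1, (22|41)=-1; (−1)^{2·3·20}·(-1)^3·(-1)^2 = -1.
v=3: a=3^2·(≡2), b=3^-1·(≡1) mod 3; (2|3)=-1, (1|3)=+1; (−1)^{2·-1·1}·(-1)^-1·(+1)^2 = -1.
v=29: a=29^1·(≡18), b=29^2·(≡13) mod 29; (18|29)=-1, (13|29)=+1; (−1)^{1·2·14}·(-1)^2·(+1)^1 = +1.
v=2: v_2(a)=0, v_2(b)=1; units ≡ 7, 7 (mod 8); ε·ε+αω+βω = 1·1+0·0+1·0 ≡ 1  ⇒  (a,b)_2 = -1.
v=7: a=7^-2·(≡2), b=7^-2·(≡6) mod 7; (2|7)=+1, (6|7)=-1; (−1)^{-2·-2·3}·(+1)^-2·(-1)^-2 = +1.
v=5: a=5^6·(≡3), b=5^9·(≡1) mod 5; (3|5)=-1, (1|5)=+1; (−1)^{6·9·2}·(-1)^9·(+1)^6 = -1.
v=∞: -290377 < 0 and -38130 < 0  ⇒  (a,b)_∞ = -1.
Ram(-290377, -38130) = {2, 3, 5, 19, 41, ∞}; no ℚ_2-point on the conic.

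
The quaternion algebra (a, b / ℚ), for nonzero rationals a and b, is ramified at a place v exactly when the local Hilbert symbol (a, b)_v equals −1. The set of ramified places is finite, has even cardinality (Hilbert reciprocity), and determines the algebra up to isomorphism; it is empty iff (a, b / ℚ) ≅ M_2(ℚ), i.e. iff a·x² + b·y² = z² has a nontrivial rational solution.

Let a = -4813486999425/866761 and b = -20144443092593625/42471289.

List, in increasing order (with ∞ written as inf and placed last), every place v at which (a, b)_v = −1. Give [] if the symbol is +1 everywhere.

Mod squares: a ≡ -377, b ≡ -175305. Check v ∈ {∞, 2, 3, 5, 7, 13, 19, 29, 31}.
v=29: a=29^1·(≡25), b=29^1·(≡4) mod 29; (25|29)=+1, (4|29)=+1; (−1)^{1·1·14}·(+1)^1·(+1)^1 = +1.
v=13: a=13^1·(≡3), b=13^1·(≡1) mod 13; (3|13)=+1, (1|13)=+1; (−1)^{1·1·6}·(+1)^1·(+1)^1 = +1.
v=31: a=31^2·(≡23), b=31^3·(≡2) mod 31; (23|31)=-1, (2|31)=+1; (−1)^{2·3·15}·(-1)^3·(+1)^2 = -1.
v=3: a=3^12·(≡1), b=3^15·(≡2) mod 3; (1|3)=+1, (2|3)=-1; (−1)^{12·15·1}·(+1)^15·(-1)^12 = +1.
v=2: v_2(a)=0, v_2(b)=0; units ≡ 7, 7 (mod 8); ε·ε+αω+βω = 1·1+0·0+0·0 ≡ 1  ⇒  (a,b)_2 = -1.
v=7: a=7^-4·(≡2), b=7^-6·(≡5) mod 7; (2|7)=+1, (5|7)=-1; (−1)^{-4·-6·3}·(+1)^-6·(-1)^-4 = +1.
v=19: a=19^-2·(≡18), b=19^-2·(≡3) mod 19; (18|19)=-1, (3|19)=-1; (−1)^{-2·-2·9}·(-1)^-2·(-1)^-2 = +1.
v=∞: -377 < 0 and -175305 < 0  ⇒  (a,b)_∞ = -1.
v=5: a=5^2·(≡3), b=5^3·(≡4) mod 5; (3|5)=-1, (4|5)=+1; (−1)^{2·3·2}·(-1)^3·(+1)^2 = -1.
|Ram(-377, -175305)| = 4, even; anisotropic at {2, 5, 31, ∞}.

[2, 5, 31, inf]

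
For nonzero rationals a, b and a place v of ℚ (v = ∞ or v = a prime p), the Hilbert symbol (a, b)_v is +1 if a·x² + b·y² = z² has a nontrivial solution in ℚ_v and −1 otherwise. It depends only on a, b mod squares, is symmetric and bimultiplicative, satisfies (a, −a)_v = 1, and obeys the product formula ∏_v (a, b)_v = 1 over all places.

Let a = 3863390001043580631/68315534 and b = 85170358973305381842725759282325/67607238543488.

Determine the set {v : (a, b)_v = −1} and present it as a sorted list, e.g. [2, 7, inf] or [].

Mod squares: a ≡ 546, b ≡ 14586. Check v ∈ {∞, 2, 3, 5, 7, 11, 13, 17, 23, 47, 53}.
v=13: a=13^7·(≡3), b=13^11·(≡9) mod 13; (3|13)=+1, (9|13)=+1; (−1)^{7·11·6}·(+1)^11·(+1)^7 = +1.
v=17: a=17^2·(≡2), b=17^3·(≡1) mod 17; (2|17)=+1, (1|17)=+1; (−1)^{2·3·8}·(+1)^3·(+1)^2 = +1.
v=2: v_2(a)=-1, v_2(b)=-7; units ≡ 1, 5 (mod 8); ε·ε+αω+βω = 0·0+-1·1+-7·0 ≡ 1  ⇒  (a,b)_2 = -1.
v=23: a=23^0·(≡15), b=23^2·(≡1) mod 23; (15|23)=-1, (1|23)=+1; (−1)^{0·2·11}·(-1)^2·(+1)^0 = +1.
v=47: a=47^-4·(≡45), b=47^-6·(≡17) mod 47; (45|47)=-1, (17|47)=+1; (−1)^{-4·-6·23}·(-1)^-6·(+1)^-4 = +1.
v=11: a=11^0·(≡8), b=11^1·(≡2) mod 11; (8|11)=-1, (2|11)=-1; (−1)^{0·1·5}·(-1)^1·(-1)^0 = -1.
v=∞: 546 > 0 and 14586 > 0  ⇒  (a,b)_∞ = +1.
v=3: a=3^3·(≡2), b=3^1·(≡2) mod 3; (2|3)=-1, (2|3)=-1; (−1)^{3·1·1}·(-1)^1·(-1)^3 = -1.
v=7: a=7^-1·(≡2), b=7^-2·(≡5) mod 7; (2|7)=+1, (5|7)=-1; (−1)^{-1·-2·3}·(+1)^-2·(-1)^-1 = -1.
v=53: a=53^4·(≡10), b=53^6·(≡9) mod 53; (10|53)=+1, (9|53)=+1; (−1)^{4·6·26}·(+1)^6·(+1)^4 = +1.
v=5: a=5^0·(≡4), b=5^2·(≡1) mod 5; (4|5)=+1, (1|5)=+1; (−1)^{0·2·2}·(+1)^2·(+1)^0 = +1.
Ram(546, 14586) = {2, 3, 7, 11}; no ℚ_2-point on the conic.

[2, 3, 7, 11]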